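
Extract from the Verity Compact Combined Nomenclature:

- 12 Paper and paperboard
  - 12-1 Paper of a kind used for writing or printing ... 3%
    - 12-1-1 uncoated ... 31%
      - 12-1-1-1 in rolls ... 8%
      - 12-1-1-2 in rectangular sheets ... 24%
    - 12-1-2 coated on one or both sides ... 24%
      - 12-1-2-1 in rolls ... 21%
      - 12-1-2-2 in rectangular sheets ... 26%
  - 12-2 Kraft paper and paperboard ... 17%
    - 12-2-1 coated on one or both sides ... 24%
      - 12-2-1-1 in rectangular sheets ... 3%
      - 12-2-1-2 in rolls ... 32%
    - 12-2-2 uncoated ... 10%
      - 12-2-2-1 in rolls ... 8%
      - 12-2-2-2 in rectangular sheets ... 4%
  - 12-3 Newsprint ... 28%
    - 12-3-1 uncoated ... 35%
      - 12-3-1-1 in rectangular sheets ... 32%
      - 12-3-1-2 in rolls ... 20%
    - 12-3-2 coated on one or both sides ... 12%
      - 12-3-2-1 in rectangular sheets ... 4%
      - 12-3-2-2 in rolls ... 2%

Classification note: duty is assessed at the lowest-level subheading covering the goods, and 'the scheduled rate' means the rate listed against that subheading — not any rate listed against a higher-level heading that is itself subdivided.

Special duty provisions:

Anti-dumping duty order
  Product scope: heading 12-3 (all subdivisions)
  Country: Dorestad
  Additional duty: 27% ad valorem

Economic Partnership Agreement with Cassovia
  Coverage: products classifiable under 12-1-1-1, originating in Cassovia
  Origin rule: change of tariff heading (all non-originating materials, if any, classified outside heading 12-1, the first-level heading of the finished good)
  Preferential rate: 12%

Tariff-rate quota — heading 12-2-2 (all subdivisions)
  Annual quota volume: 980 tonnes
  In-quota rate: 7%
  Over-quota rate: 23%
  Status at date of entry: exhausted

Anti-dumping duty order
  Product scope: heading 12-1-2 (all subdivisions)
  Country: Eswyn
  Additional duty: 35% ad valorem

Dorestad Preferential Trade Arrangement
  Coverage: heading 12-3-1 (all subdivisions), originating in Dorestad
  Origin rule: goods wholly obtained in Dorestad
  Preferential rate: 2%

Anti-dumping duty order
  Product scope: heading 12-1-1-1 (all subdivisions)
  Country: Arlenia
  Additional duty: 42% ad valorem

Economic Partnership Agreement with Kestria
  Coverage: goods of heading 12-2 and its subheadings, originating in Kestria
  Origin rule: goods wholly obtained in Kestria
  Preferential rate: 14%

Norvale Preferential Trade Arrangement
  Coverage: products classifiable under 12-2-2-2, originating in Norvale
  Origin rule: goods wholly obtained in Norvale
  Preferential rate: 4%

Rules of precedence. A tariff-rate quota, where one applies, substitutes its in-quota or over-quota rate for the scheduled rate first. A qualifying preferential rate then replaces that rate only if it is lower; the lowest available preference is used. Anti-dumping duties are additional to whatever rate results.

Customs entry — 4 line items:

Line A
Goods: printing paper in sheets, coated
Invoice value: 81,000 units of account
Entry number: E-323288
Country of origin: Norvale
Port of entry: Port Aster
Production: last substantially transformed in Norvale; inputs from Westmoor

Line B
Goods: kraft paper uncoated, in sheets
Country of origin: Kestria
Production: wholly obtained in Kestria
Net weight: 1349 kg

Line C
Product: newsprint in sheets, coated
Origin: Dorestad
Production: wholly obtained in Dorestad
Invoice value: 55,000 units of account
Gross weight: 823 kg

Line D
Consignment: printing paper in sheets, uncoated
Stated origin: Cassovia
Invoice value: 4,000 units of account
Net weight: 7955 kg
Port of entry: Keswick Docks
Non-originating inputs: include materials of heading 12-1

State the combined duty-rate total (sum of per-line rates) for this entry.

Line A: printing paper → 12-1; coated → 12-1-2; in sheets → 12-1-2-2. Scheduled 26%. Norvale agreement on 12-2-2-2: 12-1-2-2 not covered. → 26%.
Line B: kraft paper → 12-2; uncoated → 12-2-2; in sheets → 12-2-2-2. Scheduled 4%. quota on 12-2-2 exhausted → over-quota 23%; Kestria agreement on 12-2: wholly obtained → 14% available; preferential 14%. → 14%.
Line C: newsprint → 12-3; coated → 12-3-2; in sheets → 12-3-2-1. Scheduled 4%. Dorestad agreement on 12-3-1: 12-3-2-1 not covered; anti-dumping (Dorestad, 12-3): +27%; total 4% + 27% = 31%. → 31%.
Line D: printing paper → 12-1; uncoated → 12-1-1; in sheets → 12-1-1-2. Scheduled 24%. Cassovia agreement on 12-1-1-1: 12-1-1-2 not covered. → 24%.
Sum: 26% + 14% + 31% + 24% = 95%.

95%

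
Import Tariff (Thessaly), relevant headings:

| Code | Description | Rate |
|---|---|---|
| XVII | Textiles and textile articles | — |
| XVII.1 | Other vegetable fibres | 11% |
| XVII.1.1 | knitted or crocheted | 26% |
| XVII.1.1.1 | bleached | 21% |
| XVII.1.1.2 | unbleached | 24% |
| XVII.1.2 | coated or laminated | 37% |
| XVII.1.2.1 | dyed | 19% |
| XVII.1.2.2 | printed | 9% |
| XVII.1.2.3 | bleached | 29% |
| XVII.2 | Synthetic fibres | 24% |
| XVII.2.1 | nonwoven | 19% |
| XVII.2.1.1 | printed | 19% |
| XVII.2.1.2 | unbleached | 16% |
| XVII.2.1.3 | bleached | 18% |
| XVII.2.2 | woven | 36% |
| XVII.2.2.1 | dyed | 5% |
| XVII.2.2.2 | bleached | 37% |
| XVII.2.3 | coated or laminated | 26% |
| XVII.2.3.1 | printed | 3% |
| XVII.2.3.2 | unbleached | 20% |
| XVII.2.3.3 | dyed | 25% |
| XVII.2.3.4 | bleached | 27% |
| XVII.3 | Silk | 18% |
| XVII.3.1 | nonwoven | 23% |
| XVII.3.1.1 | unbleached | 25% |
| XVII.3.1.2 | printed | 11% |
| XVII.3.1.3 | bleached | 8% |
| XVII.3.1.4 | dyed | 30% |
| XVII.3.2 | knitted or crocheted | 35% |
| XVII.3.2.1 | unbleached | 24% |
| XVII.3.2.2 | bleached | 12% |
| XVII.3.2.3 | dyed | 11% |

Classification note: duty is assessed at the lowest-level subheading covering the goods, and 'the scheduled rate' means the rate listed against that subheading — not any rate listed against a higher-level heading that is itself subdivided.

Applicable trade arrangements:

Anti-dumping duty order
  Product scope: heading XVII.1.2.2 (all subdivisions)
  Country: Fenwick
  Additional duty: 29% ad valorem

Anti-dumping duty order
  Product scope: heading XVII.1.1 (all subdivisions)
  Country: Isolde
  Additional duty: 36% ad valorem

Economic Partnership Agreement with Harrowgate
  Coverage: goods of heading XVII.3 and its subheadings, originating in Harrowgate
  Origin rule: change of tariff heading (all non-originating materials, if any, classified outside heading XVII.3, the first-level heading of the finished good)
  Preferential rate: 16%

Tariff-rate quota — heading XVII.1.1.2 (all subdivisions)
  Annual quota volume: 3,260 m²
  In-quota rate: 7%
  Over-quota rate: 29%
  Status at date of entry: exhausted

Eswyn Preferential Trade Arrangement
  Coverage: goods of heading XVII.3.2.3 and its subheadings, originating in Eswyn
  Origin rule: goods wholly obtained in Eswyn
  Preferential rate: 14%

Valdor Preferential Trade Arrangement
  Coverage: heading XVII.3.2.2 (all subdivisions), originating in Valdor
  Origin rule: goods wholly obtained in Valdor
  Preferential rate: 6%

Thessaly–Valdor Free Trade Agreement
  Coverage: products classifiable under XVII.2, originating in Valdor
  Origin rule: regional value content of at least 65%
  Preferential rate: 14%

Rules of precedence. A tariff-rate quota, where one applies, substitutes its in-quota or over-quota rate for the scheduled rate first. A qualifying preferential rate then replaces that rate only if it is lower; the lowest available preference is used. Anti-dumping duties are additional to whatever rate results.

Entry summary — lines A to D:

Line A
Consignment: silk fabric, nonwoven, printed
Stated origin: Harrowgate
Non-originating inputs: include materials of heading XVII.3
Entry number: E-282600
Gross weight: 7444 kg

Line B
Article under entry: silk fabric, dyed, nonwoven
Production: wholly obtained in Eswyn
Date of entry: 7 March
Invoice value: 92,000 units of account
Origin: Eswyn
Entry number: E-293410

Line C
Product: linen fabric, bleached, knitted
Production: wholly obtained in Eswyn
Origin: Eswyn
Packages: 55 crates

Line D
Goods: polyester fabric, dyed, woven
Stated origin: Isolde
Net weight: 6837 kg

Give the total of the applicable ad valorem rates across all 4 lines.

67%

Line A: silk → XVII.3; nonwoven → XVII.3.1; printed → XVII.3.1.2. Scheduled 11%. Harrowgate agreement on XVII.3: CTH not met. → 11%.
Line B: silk → XVII.3; nonwoven → XVII.3.1; dyed → XVII.3.1.4. Scheduled 30%. Eswyn agreement on XVII.3.2.3: XVII.3.1.4 not covered. → 30%.
Line C: linen → XVII.1; knitted → XVII.1.1; bleached → XVII.1.1.1. Scheduled 21%. Eswyn agreement on XVII.3.2.3: XVII.1.1.1 not covered. → 21%.
Line D: polyester → XVII.2; woven → XVII.2.2; dyed → XVII.2.2.1. Scheduled 5%. No special measure applies. → 5%.
Sum: 11% + 30% + 21% + 5% = 67%.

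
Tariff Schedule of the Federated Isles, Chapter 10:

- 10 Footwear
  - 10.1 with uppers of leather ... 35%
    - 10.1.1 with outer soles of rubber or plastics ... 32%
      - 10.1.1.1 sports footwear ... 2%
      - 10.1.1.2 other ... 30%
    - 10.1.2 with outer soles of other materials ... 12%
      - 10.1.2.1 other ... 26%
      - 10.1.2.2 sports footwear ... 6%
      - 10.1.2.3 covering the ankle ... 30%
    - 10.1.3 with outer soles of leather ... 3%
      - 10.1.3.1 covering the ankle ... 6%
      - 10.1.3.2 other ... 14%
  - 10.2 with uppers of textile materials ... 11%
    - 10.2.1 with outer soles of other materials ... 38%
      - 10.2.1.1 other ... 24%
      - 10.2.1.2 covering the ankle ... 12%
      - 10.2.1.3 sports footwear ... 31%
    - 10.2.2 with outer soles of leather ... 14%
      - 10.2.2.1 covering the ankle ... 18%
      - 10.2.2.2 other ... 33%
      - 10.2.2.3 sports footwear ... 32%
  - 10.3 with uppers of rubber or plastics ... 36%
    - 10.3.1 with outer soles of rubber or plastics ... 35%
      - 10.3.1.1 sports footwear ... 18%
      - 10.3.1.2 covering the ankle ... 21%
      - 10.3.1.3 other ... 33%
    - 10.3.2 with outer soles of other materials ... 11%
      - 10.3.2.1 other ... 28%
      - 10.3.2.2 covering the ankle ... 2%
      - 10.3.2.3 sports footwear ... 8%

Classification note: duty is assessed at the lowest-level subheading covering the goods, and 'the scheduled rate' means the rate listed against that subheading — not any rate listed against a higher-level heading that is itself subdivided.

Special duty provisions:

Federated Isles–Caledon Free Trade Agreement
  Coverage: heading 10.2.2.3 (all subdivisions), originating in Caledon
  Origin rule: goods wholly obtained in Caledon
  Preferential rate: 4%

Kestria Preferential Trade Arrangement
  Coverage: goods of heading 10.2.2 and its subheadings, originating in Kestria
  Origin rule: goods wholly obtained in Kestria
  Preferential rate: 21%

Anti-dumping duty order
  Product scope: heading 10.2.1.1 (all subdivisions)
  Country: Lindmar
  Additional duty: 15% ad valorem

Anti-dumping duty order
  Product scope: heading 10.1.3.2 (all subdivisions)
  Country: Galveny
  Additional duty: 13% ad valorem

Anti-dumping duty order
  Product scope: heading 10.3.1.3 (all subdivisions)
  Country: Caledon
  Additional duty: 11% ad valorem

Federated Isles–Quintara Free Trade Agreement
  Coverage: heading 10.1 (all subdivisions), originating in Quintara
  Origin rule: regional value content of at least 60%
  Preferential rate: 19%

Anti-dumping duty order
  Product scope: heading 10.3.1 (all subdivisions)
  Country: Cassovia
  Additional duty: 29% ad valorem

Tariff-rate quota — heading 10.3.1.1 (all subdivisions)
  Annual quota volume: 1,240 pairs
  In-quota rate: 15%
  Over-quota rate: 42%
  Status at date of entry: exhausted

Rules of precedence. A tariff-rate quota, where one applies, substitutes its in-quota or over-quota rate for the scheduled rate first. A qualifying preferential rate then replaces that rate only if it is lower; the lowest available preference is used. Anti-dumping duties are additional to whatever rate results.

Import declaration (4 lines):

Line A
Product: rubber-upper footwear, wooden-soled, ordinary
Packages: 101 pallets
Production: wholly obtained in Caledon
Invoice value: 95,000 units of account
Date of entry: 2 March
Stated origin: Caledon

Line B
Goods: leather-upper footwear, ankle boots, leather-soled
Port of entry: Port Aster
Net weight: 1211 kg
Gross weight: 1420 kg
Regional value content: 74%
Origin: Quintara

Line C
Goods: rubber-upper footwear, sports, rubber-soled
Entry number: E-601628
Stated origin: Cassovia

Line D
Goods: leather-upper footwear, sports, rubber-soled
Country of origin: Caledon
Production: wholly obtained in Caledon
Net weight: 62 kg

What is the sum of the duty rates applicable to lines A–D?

Line A: rubber-upper → 10.3; wooden-soled → 10.3.2; ordinary → 10.3.2.1. Scheduled 28%. Caledon agreement on 10.2.2.3: 10.3.2.1 not covered. → 28%.
Line B: leather-upper → 10.1; leather-soled → 10.1.3; ankle boots → 10.1.3.1. Scheduled 6%. Quintara agreement on 10.1: RVC ≥ 60% → 19% available; preference 19% not lower than 6% → no reduction. → 6%.
Line C: rubber-upper → 10.3; rubber-soled → 10.3.1; sports → 10.3.1.1. Scheduled 18%. quota on 10.3.1.1 exhausted → over-quota 42%; anti-dumping (Cassovia, 10.3.1): +29%; total 42% + 29% = 71%. → 71%.
Line D: leather-upper → 10.1; rubber-soled → 10.1.1; sports → 10.1.1.1. Scheduled 2%. Caledon agreement on 10.2.2.3: 10.1.1.1 not covered. → 2%.
Sum: 28% + 6% + 71% + 2% = 107%.

107%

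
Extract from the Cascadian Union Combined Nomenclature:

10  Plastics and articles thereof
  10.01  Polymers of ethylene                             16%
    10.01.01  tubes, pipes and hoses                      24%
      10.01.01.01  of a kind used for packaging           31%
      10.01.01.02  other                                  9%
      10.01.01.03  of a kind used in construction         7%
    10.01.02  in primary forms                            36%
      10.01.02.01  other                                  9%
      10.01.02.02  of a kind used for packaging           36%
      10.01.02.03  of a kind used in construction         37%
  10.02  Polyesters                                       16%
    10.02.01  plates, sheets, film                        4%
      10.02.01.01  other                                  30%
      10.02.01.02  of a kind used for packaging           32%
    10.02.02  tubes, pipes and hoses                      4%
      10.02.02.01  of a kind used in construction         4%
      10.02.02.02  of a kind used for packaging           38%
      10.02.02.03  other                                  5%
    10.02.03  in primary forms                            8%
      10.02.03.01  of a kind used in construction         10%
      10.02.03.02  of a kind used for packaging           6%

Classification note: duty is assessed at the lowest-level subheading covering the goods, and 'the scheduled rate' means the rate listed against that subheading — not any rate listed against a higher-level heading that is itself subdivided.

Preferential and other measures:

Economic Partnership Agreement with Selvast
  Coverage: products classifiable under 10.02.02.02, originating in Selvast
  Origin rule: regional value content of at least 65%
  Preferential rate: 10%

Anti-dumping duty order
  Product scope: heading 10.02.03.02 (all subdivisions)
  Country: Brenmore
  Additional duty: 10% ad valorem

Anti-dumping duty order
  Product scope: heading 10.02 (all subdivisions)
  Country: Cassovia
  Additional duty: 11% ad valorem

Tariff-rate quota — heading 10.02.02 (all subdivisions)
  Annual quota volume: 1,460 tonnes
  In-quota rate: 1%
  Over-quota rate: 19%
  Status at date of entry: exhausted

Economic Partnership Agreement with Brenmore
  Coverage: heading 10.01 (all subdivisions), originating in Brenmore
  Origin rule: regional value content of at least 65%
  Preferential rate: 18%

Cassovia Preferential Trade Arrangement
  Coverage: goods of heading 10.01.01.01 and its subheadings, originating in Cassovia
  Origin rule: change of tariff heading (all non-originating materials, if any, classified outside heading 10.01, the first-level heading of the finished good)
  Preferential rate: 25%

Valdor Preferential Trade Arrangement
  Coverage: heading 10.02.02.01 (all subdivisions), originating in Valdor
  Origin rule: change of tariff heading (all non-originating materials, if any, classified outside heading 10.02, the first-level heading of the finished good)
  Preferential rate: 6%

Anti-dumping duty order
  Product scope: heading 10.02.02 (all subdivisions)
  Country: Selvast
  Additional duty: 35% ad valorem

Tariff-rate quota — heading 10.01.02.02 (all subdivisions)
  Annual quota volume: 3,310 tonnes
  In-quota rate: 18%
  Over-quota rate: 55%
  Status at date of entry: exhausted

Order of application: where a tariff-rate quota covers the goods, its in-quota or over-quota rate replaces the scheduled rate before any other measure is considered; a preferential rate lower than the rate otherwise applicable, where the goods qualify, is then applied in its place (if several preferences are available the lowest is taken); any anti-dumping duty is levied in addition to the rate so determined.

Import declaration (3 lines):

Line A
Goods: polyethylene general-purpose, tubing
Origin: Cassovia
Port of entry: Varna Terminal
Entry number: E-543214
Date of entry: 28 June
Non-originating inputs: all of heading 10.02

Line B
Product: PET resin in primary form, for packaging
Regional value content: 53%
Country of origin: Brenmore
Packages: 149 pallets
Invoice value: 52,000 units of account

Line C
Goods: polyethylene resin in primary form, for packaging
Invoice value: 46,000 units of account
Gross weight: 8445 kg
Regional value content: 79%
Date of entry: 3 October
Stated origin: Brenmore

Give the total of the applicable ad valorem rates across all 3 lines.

43%

Line A: polyethylene → 10.01; tubing → 10.01.01; general-purpose → 10.01.01.02. Scheduled 9%. Cassovia agreement on 10.01.01.01: 10.01.01.02 not covered. → 9%.
Line B: PET → 10.02; resin in primary form → 10.02.03; for packaging → 10.02.03.02. Scheduled 6%. Brenmore agreement on 10.01: 10.02.03.02 not covered; anti-dumping (Brenmore, 10.02.03.02): +10%; total 6% + 10% = 16%. → 16%.
Line C: polyethylene → 10.01; resin in primary form → 10.01.02; for packaging → 10.01.02.02. Scheduled 36%. quota on 10.01.02.02 exhausted → over-quota 55%; Brenmore agreement on 10.01: RVC ≥ 65% → 18% available; preferential 18%. → 18%.
Sum: 9% + 16% + 18% = 43%.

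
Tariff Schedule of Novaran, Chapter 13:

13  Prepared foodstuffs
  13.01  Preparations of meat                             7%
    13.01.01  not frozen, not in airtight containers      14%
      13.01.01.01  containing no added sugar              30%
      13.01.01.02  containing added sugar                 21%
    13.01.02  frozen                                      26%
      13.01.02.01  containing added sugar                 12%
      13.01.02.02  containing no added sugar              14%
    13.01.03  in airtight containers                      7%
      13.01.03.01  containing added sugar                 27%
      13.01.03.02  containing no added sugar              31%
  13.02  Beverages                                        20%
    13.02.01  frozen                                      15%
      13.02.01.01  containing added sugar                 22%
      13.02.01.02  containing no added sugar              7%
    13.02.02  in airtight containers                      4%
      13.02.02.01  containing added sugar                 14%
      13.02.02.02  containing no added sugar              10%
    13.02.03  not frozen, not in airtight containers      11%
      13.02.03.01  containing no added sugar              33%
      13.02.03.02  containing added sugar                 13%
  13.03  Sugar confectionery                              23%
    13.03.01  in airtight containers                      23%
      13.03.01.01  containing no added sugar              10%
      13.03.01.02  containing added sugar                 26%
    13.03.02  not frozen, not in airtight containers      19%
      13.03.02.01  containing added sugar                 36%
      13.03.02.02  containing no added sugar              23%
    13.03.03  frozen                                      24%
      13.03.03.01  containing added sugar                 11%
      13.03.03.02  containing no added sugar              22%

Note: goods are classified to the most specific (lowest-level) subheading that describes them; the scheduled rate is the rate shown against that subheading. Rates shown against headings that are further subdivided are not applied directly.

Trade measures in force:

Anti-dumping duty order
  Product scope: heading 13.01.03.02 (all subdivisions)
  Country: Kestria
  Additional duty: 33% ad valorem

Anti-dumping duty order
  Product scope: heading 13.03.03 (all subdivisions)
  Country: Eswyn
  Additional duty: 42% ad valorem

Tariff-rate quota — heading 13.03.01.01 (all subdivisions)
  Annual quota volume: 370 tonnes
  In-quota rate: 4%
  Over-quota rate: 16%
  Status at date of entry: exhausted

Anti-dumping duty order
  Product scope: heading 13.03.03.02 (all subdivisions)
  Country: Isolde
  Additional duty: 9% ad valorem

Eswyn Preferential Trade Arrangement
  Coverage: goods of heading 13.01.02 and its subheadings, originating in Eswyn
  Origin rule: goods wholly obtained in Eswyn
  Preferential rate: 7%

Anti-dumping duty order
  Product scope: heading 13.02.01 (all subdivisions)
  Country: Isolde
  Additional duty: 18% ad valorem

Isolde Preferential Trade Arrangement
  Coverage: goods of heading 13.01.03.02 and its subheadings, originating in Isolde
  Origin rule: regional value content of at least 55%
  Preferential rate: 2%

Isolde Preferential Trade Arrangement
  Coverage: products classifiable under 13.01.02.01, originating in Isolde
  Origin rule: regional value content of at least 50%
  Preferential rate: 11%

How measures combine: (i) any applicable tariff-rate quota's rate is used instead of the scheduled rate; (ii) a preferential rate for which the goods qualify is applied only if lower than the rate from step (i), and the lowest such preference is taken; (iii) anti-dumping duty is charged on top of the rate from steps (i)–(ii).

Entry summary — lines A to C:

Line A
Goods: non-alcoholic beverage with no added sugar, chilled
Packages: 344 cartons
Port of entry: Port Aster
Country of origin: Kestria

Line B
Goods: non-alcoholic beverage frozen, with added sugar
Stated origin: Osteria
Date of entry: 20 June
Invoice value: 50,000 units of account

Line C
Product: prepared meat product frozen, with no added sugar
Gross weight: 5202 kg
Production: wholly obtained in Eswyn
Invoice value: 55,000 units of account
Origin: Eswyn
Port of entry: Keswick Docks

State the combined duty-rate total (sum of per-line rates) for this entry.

Line A: non-alcoholic beverage → 13.02; chilled → 13.02.03; with no added sugar → 13.02.03.01. Scheduled 33%. No special measure applies. → 33%.
Line B: non-alcoholic beverage → 13.02; frozen → 13.02.01; with added sugar → 13.02.01.01. Scheduled 22%. No special measure applies. → 22%.
Line C: prepared meat product → 13.01; frozen → 13.01.02; with no added sugar → 13.01.02.02. Scheduled 14%. Eswyn agreement on 13.01.02: wholly obtained → 7% available; preferential 7%. → 7%.
Sum: 33% + 22% + 7% = 62%.

62%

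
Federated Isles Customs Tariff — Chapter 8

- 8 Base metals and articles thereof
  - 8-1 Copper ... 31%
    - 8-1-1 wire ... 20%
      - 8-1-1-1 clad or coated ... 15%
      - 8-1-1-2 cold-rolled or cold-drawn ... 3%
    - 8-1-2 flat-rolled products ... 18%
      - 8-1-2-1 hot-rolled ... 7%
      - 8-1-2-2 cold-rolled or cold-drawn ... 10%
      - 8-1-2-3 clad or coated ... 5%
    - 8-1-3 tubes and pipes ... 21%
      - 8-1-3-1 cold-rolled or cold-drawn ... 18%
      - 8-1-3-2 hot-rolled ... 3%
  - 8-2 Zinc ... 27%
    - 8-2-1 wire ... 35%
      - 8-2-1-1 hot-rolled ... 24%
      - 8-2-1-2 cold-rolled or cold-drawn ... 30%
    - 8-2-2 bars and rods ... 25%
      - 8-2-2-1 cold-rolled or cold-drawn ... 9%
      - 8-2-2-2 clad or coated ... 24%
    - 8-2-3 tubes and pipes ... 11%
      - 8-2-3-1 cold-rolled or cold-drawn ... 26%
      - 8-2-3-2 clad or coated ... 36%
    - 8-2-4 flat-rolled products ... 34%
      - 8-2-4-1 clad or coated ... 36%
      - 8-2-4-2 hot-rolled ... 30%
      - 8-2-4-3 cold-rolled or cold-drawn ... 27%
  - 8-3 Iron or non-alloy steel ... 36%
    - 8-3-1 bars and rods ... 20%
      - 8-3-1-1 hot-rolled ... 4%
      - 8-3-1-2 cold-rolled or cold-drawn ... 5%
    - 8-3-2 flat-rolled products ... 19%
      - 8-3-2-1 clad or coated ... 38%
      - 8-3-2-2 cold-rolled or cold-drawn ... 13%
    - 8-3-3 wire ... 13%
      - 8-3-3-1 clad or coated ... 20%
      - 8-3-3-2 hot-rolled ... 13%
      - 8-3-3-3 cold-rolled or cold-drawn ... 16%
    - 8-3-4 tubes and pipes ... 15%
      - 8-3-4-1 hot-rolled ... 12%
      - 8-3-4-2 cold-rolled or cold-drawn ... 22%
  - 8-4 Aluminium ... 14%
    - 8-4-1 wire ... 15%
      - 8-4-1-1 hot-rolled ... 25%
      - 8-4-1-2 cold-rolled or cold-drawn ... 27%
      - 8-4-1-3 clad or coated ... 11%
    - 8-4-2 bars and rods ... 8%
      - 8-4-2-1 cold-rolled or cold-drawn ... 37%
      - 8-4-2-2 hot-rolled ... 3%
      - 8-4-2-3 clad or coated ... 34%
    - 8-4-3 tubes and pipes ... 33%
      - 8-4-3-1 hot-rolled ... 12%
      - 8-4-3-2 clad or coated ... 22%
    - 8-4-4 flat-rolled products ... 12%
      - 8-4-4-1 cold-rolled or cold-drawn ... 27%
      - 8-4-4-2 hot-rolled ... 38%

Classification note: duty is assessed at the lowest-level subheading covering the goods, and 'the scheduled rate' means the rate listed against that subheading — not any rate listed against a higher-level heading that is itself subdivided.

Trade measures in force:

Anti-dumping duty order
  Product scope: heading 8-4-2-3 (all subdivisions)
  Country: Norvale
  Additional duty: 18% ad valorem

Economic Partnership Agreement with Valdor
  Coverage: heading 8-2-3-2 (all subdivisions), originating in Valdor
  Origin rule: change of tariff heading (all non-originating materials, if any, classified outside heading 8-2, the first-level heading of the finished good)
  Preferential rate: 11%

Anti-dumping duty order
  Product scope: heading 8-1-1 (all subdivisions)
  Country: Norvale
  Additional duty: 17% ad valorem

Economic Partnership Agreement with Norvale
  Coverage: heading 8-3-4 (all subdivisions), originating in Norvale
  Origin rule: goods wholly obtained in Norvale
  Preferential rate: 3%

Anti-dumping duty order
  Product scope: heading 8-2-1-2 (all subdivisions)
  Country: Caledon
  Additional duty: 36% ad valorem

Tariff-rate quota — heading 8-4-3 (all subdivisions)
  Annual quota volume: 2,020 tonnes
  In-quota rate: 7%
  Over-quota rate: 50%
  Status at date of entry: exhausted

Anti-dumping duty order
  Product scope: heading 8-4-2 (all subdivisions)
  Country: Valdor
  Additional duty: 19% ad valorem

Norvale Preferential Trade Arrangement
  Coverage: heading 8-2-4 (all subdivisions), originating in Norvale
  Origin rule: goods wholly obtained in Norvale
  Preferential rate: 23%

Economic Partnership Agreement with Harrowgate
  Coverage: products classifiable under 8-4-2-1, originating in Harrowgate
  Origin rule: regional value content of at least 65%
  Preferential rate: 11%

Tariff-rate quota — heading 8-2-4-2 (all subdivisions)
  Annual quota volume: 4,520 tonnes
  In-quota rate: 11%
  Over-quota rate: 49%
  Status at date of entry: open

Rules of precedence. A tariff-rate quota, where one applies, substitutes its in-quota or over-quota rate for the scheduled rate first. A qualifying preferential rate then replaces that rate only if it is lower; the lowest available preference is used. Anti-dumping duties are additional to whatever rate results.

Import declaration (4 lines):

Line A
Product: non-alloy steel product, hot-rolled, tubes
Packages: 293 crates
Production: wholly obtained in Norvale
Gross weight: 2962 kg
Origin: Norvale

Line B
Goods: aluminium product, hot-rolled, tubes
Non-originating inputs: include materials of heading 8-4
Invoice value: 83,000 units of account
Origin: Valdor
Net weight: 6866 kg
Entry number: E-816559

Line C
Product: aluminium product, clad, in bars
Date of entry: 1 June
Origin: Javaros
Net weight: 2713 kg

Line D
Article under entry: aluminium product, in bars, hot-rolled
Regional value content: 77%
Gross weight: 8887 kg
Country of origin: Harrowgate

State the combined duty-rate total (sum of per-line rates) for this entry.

Line A: non-alloy steel → 8-3; tubes → 8-3-4; hot-rolled → 8-3-4-1. Scheduled 12%. Norvale agreement on 8-3-4: wholly obtained → 3% available; Norvale agreement on 8-2-4: 8-3-4-1 not covered; preferential 3%. → 3%.
Line B: aluminium → 8-4; tubes → 8-4-3; hot-rolled → 8-4-3-1. Scheduled 12%. quota on 8-4-3 exhausted → over-quota 50%; Valdor agreement on 8-2-3-2: 8-4-3-1 not covered. → 50%.
Line C: aluminium → 8-4; in bars → 8-4-2; clad → 8-4-2-3. Scheduled 34%. No special measure applies. → 34%.
Line D: aluminium → 8-4; in bars → 8-4-2; hot-rolled → 8-4-2-2. Scheduled 3%. Harrowgate agreement on 8-4-2-1: 8-4-2-2 not covered. → 3%.
Sum: 3% + 50% + 34% + 3% = 90%.

90%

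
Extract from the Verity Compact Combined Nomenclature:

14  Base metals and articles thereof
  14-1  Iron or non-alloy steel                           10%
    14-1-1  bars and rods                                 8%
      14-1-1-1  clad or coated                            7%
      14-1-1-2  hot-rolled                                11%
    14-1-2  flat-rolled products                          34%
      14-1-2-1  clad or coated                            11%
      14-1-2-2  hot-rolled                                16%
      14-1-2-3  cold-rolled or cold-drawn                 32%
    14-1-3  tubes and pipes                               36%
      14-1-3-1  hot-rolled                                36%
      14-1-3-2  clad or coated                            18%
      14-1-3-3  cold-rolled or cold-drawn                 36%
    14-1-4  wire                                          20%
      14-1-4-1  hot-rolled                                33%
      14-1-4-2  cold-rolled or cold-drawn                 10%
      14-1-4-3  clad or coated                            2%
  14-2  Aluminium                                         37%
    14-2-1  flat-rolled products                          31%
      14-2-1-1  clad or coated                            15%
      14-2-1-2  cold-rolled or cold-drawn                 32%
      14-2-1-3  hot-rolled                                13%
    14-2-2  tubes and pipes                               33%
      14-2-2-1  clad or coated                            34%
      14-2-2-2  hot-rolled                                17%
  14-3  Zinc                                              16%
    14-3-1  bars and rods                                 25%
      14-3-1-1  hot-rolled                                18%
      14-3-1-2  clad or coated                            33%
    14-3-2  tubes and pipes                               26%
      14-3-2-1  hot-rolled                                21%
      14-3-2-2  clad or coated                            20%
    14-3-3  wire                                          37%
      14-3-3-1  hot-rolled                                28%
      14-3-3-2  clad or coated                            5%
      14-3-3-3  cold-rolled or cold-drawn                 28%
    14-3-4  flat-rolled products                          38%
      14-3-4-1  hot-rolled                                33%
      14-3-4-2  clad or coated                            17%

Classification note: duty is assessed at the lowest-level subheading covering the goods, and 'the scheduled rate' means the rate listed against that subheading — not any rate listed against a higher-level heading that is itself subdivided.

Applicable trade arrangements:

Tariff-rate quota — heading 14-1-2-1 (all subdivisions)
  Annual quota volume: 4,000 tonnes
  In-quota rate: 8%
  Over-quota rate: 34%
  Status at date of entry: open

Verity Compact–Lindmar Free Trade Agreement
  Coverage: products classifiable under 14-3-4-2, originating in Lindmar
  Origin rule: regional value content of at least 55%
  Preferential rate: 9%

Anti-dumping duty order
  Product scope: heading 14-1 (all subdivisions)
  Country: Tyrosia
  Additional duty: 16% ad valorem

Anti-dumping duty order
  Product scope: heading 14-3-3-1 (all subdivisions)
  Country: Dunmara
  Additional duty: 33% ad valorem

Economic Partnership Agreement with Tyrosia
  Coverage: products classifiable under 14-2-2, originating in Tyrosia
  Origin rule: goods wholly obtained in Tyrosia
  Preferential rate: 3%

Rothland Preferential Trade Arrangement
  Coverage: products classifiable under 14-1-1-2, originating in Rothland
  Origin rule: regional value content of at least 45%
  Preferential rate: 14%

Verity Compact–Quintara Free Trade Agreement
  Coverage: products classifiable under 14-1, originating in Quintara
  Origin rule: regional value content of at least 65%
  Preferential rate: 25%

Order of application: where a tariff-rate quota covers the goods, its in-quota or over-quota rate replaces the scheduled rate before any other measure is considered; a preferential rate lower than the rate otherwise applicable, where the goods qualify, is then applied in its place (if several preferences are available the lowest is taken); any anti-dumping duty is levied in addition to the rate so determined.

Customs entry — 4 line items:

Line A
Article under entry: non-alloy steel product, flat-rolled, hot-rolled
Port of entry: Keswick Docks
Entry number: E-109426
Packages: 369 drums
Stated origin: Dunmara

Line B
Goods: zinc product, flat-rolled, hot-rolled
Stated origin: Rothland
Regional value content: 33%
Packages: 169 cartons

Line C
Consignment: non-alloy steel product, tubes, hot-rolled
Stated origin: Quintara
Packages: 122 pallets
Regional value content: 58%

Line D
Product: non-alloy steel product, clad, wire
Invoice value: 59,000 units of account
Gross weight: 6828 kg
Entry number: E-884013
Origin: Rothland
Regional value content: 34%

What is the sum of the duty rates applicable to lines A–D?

87%

Line A: non-alloy steel → 14-1; flat-rolled → 14-1-2; hot-rolled → 14-1-2-2. Scheduled 16%. No special measure applies. → 16%.
Line B: zinc → 14-3; flat-rolled → 14-3-4; hot-rolled → 14-3-4-1. Scheduled 33%. Rothland agreement on 14-1-1-2: 14-3-4-1 not covered. → 33%.
Line C: non-alloy steel → 14-1; tubes → 14-1-3; hot-rolled → 14-1-3-1. Scheduled 36%. Quintara agreement on 14-1: RVC < 65%. → 36%.
Line D: non-alloy steel → 14-1; wire → 14-1-4; clad → 14-1-4-3. Scheduled 2%. Rothland agreement on 14-1-1-2: 14-1-4-3 not covered. → 2%.
Sum: 16% + 33% + 36% + 2% = 87%.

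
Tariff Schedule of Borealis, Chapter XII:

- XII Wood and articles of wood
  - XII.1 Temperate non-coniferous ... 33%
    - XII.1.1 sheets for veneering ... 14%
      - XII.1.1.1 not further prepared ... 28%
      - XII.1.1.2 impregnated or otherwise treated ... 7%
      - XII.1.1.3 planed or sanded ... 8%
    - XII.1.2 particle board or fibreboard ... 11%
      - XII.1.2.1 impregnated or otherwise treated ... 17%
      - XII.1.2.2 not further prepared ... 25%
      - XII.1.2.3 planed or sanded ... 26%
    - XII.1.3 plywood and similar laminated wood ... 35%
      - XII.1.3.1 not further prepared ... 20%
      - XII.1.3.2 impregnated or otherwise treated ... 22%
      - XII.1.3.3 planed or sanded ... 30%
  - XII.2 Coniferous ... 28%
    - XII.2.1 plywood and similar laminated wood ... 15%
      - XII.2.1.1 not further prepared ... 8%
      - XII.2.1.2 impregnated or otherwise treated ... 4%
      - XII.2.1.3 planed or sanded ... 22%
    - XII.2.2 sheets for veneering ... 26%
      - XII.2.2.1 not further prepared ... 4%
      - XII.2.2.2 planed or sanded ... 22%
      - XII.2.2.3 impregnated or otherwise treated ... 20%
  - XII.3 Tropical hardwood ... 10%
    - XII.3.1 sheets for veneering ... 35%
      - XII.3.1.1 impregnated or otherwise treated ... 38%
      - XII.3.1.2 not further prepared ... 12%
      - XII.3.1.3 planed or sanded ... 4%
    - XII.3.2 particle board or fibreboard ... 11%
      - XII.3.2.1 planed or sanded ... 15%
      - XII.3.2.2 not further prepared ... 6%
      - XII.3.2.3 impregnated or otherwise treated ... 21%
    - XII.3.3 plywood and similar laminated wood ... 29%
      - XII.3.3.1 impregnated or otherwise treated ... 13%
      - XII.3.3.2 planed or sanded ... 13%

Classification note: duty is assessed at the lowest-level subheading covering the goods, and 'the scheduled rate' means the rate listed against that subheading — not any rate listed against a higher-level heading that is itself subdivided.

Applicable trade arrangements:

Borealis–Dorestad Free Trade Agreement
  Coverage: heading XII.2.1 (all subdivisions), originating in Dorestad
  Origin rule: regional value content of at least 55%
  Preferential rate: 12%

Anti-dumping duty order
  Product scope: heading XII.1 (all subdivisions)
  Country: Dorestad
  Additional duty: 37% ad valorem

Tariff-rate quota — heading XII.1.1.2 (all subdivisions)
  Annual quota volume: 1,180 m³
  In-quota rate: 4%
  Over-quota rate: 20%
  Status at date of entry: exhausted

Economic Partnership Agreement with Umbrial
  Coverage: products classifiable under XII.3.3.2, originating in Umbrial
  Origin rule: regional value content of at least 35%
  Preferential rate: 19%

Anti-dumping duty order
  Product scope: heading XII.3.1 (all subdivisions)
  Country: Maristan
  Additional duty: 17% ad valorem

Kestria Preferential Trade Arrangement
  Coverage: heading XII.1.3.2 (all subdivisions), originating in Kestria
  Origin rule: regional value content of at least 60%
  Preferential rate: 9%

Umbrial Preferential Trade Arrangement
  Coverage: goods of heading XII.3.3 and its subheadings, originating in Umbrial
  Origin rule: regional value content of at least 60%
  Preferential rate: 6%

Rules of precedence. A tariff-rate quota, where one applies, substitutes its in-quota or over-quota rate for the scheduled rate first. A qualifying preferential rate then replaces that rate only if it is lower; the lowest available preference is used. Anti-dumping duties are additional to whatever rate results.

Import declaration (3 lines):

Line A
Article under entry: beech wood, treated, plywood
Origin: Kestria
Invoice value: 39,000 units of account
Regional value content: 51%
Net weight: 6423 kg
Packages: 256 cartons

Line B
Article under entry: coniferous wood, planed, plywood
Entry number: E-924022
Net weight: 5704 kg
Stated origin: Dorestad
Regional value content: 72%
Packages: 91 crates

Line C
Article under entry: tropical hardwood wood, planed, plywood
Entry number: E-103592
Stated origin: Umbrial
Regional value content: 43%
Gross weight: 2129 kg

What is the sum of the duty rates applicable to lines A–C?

47%

Line A: beech → XII.1; plywood → XII.1.3; treated → XII.1.3.2. Scheduled 22%. Kestria agreement on XII.1.3.2: RVC < 60%. → 22%.
Line B: coniferous → XII.2; plywood → XII.2.1; planed → XII.2.1.3. Scheduled 22%. Dorestad agreement on XII.2.1: RVC ≥ 55% → 12% available; preferential 12%. → 12%.
Line C: tropical hardwood → XII.3; plywood → XII.3.3; planed → XII.3.3.2. Scheduled 13%. Umbrial agreement on XII.3.3.2: RVC ≥ 35% → 19% available; Umbrial agreement on XII.3.3: RVC < 60%; preference 19% not lower than 13% → no reduction. → 13%.
Sum: 22% + 12% + 13% = 47%.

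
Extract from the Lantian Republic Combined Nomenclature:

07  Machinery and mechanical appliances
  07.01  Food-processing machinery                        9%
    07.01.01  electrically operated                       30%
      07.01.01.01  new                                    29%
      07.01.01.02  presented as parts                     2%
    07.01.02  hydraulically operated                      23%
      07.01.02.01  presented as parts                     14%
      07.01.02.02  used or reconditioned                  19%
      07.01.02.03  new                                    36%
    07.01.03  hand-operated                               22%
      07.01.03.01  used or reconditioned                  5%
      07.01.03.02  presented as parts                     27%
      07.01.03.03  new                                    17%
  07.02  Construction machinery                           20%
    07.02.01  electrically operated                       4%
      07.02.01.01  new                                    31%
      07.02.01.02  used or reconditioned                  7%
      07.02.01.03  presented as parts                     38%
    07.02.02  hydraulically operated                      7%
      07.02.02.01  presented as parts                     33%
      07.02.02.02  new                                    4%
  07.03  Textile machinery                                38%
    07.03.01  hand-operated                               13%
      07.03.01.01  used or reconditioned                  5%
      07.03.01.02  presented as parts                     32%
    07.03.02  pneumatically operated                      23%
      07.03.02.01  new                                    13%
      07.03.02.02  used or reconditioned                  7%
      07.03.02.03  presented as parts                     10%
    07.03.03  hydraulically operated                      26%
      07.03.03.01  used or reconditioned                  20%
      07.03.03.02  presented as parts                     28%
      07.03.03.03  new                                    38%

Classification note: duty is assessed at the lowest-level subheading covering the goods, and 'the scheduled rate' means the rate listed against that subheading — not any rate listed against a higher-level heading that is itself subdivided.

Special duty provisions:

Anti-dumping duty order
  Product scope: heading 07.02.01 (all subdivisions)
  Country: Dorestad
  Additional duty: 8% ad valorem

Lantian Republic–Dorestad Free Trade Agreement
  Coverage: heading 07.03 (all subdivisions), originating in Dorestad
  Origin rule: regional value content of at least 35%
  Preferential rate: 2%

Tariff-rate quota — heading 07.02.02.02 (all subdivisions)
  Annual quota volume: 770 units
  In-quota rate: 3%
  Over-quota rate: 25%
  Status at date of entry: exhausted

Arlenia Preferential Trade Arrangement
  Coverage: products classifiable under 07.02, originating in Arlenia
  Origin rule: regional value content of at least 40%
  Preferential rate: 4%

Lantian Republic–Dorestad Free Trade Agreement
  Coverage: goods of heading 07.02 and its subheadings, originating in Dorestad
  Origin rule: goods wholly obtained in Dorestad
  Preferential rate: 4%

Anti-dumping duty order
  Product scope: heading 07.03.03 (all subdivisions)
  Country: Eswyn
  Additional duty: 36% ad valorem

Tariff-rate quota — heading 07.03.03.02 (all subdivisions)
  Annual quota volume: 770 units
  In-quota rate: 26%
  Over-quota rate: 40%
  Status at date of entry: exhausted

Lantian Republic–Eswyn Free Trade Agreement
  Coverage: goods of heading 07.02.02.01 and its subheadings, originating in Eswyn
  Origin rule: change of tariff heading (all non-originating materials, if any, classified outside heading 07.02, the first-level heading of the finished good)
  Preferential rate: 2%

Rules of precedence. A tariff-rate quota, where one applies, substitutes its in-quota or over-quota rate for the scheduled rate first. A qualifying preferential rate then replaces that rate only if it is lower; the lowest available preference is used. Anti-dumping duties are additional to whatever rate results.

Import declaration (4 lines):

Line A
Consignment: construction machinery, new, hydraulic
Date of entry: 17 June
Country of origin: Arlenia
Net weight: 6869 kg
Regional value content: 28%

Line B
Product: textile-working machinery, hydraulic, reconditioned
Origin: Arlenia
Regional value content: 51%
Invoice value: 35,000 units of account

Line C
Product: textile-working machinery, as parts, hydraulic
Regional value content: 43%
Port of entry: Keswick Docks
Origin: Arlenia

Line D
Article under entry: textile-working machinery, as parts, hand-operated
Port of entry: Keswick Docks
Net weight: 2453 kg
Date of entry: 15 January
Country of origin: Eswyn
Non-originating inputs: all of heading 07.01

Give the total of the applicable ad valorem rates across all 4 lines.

117%

Line A: construction → 07.02; hydraulic → 07.02.02; new → 07.02.02.02. Scheduled 4%. quota on 07.02.02.02 exhausted → over-quota 25%; Arlenia agreement on 07.02: RVC < 40%. → 25%.
Line B: textile-working → 07.03; hydraulic → 07.03.03; reconditioned → 07.03.03.01. Scheduled 20%. Arlenia agreement on 07.02: 07.03.03.01 not covered. → 20%.
Line C: textile-working → 07.03; hydraulic → 07.03.03; as parts → 07.03.03.02. Scheduled 28%. quota on 07.03.03.02 exhausted → over-quota 40%; Arlenia agreement on 07.02: 07.03.03.02 not covered. → 40%.
Line D: textile-working → 07.03; hand-operated → 07.03.01; as parts → 07.03.01.02. Scheduled 32%. Eswyn agreement on 07.02.02.01: 07.03.01.02 not covered. → 32%.
Sum: 25% + 20% + 40% + 32% = 117%.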